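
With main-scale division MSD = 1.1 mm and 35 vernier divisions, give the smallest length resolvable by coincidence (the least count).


LC = MSD / n_div
= 1.1 / 35
= 0.0314

0.0314


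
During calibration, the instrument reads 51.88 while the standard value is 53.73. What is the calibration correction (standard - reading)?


Correction = standard - reading
= 53.73 - 51.88
= 1.8500

1.8500


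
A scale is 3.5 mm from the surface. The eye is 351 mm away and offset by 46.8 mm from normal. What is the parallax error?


error = h * offset / d
= 3.5 * 46.8 / 351
= 0.4667

0.4667


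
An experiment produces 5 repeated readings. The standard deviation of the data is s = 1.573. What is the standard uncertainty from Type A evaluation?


u_A = s / sqrt(n)
u_A = 1.573 / sqrt(5)
u_A = 1.573 / 2.236068
u_A = 0.7035

0.7035


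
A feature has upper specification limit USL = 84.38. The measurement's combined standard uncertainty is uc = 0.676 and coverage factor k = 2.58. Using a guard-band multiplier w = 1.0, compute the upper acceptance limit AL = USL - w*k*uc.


U = k * uc = 2.58 * 0.676 = 1.74408
guard band g = w * U = 1.0 * 1.74408 = 1.74408
AL = USL - g = 84.38 - 1.74408
AL = 82.6359

82.6359


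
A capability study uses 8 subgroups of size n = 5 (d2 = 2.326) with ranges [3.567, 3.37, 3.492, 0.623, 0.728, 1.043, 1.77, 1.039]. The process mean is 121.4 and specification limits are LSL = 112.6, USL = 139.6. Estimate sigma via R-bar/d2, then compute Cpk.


R_bar = (3.567 + 3.37 + 3.492 + 0.623 + 0.728 + 1.043 + 1.77 + 1.039) / 8 = 1.954
sigma = R_bar / d2 = 1.954 / 2.326 = 0.84006879
Cp = (USL - LSL)/(6*sigma) = (139.6 - 112.6)/(6*0.84006879) = 5.3567
Cpu = (139.6 - 121.4)/(3*0.84006879) = 7.2216
Cpl = (121.4 - 112.6)/(3*0.84006879) = 3.4918
Cpk = min(Cpu, Cpl) = 3.4918

3.4918


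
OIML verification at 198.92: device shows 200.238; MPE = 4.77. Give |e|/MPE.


e = indication - reference = 200.238 - 198.92 = 1.3180
|e| = 1.3180
ratio = |e| / MPE = 1.3180 / 4.77
ratio = 0.2763

0.2763


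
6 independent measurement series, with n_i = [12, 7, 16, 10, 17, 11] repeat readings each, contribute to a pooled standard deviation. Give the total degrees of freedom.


nu = sum_i (n_i - 1)
nu = ((12 - 1) + (7 - 1) + (16 - 1) + (10 - 1) + (17 - 1) + (11 - 1))
nu = 11 + 6 + 15 + 9 + 16 + 10
nu = 67

67


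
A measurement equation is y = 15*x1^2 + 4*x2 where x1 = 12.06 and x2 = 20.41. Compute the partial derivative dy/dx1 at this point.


y = 15*x1^2 + 4*x2
dy/dx1 = 2*15*x1
Evaluate at x1 = 12.06: c1 = 30 * 12.06
c1 = 361.8000

361.8000


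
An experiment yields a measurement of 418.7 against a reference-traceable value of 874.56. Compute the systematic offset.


Systematic error = measured - true
= 418.7 - 874.56
= -455.8600

-455.8600


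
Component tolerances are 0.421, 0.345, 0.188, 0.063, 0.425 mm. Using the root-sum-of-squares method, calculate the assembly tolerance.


RSS = sqrt(0.421^2 + 0.345^2 + 0.188^2 + 0.063^2 + 0.425^2)
= sqrt(0.516204)
= 0.7185

0.7185


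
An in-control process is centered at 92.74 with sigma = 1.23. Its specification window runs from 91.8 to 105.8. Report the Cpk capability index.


Cpu = (USL - mean) / (3*sigma) = (105.8 - 92.74) / (3*1.23) = 3.5393
Cpl = (mean - LSL) / (3*sigma) = (92.74 - 91.8) / (3*1.23) = 0.2547
Cpk = min(Cpu, Cpl) = 0.2547

0.2547


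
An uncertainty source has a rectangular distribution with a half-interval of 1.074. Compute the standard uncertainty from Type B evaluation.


u_B = half_width / sqrt(3)
u_B = 1.074 / 1.7320508
u_B = 0.6201

0.6201


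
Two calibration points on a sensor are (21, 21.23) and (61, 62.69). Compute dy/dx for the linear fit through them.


slope = (y2 - y1) / (x2 - x1)
= (62.69 - 21.23) / (61 - 21)
= 41.4600 / 40
= 1.0365

1.0365


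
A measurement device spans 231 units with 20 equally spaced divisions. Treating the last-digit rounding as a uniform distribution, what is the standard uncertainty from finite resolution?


resolution = range / divisions
resolution = 231 / 20 = 11.55
u_res = resolution / (2*sqrt(3))
u_res = 11.55 / 3.4641016
u_res = 3.3342

3.3342


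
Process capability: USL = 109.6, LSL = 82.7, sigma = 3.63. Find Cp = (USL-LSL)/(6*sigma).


Cp = (USL - LSL) / (6 * sigma)
= (109.6 - 82.7) / (6 * 3.63)
= 26.9000 / 21.7800
= 1.2351

1.2351


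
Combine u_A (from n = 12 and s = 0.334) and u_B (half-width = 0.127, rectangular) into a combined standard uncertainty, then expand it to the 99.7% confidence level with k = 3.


u_A = s / sqrt(n) = 0.334 / sqrt(12) = 0.096417495
u_B = half_width / sqrt(3) = 0.127 / sqrt(3) = 0.073323484
uc = sqrt(u_A^2 + u_B^2) = sqrt(0.096417495^2 + 0.073323484^2) = 0.12113078
U = k * uc = 3 * 0.12113078
U = 0.3634

0.3634


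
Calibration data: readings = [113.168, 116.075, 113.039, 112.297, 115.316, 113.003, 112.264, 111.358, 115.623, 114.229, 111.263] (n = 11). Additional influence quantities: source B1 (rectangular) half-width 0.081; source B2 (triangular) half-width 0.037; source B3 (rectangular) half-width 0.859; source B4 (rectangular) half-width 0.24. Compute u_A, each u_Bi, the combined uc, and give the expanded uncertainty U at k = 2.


mean = (113.168 + 116.075 + 113.039 + 112.297 + 115.316 + 113.003 + 112.264 + 111.358 + 115.623 + 114.229 + 111.263) / 11 = 113.4213636
s = sqrt(sum((x - mean)^2)/(n-1)) = 1.6743961
u_A = s / sqrt(n) = 1.6743961 / sqrt(11) = 0.50484942
u_B1 = 0.081 / sqrt(3) = 0.046765372
u_B2 = 0.037 / sqrt(6) = 0.015105187
u_B3 = 0.859 / sqrt(3) = 0.49594388
u_B4 = 0.24 / sqrt(3) = 0.13856406
uc = sqrt(0.50484942^2 + 0.046765372^2 + 0.015105187^2 + 0.49594388^2 + 0.13856406^2) = 0.72280595
U = k * uc = 2 * 0.72280595
U = 1.4456

1.4456


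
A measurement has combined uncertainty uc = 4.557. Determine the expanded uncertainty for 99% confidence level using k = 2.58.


U = k * uc
U = 2.58 * 4.557
U = 11.7571

11.7571


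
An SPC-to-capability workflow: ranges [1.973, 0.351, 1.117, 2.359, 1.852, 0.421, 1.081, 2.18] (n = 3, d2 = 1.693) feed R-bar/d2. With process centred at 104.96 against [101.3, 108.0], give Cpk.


R_bar = (1.973 + 0.351 + 1.117 + 2.359 + 1.852 + 0.421 + 1.081 + 2.18) / 8 = 1.41675
sigma = R_bar / d2 = 1.41675 / 1.693 = 0.83682812
Cp = (USL - LSL)/(6*sigma) = (108.0 - 101.3)/(6*0.83682812) = 1.3344
Cpu = (108.0 - 104.96)/(3*0.83682812) = 1.2109
Cpl = (104.96 - 101.3)/(3*0.83682812) = 1.4579
Cpk = min(Cpu, Cpl) = 1.2109

1.2109


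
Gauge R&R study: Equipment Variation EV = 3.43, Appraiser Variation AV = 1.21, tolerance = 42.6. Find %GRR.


GRR = sqrt(EV^2 + AV^2) = sqrt(3.43^2 + 1.21^2) = 3.6371692
%GRR = GRR / tol * 100 = 3.6371692 / 42.6 * 100
%GRR = 8.5380

8.5380


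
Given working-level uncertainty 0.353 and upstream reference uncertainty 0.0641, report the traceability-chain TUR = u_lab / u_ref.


TUR = u_lab / u_ref
= 0.353 / 0.0641
= 5.5070

5.5070


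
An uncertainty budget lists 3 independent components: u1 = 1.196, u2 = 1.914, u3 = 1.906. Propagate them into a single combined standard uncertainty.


uc = sqrt(1.196^2 + 1.914^2 + 1.906^2)
uc = sqrt(8.726648)
uc = 2.9541

2.9541


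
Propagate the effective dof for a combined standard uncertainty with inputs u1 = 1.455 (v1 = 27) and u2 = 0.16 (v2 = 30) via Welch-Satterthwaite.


uc = sqrt(u1^2 + u2^2) = sqrt(1.455^2 + 0.16^2) = 1.4637708
v_eff = uc^4 / (u1^4/v1 + u2^4/v2)
= 1.4637708^4 / (1.455^4/27 + 0.16^4/30)
= 4.5908417 / 0.16601425
v_eff = 27.6533

27.6533


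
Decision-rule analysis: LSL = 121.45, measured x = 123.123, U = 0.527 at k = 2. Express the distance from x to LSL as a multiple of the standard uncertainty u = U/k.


u = U / k = 0.527 / 2 = 0.2635
margin = |LSL - x| = |121.45 - 123.123| = 1.673
z = margin / u = 1.673 / 0.2635
z = 6.3491

6.3491


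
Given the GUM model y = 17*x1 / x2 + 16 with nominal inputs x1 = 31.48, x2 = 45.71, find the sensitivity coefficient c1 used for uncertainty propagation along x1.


y = 17*x1 / x2 + 16
dy/dx1 = 17/x2
Evaluate at x2 = 45.71: c1 = 17 / 45.71
c1 = 0.3719

0.3719


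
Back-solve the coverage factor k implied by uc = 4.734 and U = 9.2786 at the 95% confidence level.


k = U / uc
k = 9.2786 / 4.734
k = 1.96

1.96


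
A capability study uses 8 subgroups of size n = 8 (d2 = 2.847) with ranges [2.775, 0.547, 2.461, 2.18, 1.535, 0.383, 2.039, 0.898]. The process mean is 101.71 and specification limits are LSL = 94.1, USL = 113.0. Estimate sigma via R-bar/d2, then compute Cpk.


R_bar = (2.775 + 0.547 + 2.461 + 2.18 + 1.535 + 0.383 + 2.039 + 0.898) / 8 = 1.60225
sigma = R_bar / d2 = 1.60225 / 2.847 = 0.56278539
Cp = (USL - LSL)/(6*sigma) = (113.0 - 94.1)/(6*0.56278539) = 5.5972
Cpu = (113.0 - 101.71)/(3*0.56278539) = 6.6870
Cpl = (101.71 - 94.1)/(3*0.56278539) = 4.5073
Cpk = min(Cpu, Cpl) = 4.5073

4.5073


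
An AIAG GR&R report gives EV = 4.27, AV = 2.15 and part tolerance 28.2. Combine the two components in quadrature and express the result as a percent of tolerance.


GRR = sqrt(EV^2 + AV^2) = sqrt(4.27^2 + 2.15^2) = 4.7807322
%GRR = GRR / tol * 100 = 4.7807322 / 28.2 * 100
%GRR = 16.9530

16.9530


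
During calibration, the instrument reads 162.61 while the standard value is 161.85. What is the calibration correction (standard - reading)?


Correction = standard - reading
= 161.85 - 162.61
= -0.7600

-0.7600


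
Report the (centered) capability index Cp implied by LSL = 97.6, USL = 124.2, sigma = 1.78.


Cp = (USL - LSL) / (6 * sigma)
= (124.2 - 97.6) / (6 * 1.78)
= 26.6000 / 10.6800
= 2.4906

2.4906


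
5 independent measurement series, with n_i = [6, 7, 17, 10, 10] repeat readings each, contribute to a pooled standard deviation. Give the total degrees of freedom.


nu = sum_i (n_i - 1)
nu = ((6 - 1) + (7 - 1) + (17 - 1) + (10 - 1) + (10 - 1))
nu = 5 + 6 + 16 + 9 + 9
nu = 45

45


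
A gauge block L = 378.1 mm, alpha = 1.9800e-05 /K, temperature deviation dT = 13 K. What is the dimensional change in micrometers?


dL = L * alpha * dT
= 378.1 * 1.9800e-05 * 13
= 0.0973229 mm
dL_um = 0.0973229 * 1000 = 97.3229 um

97.3229


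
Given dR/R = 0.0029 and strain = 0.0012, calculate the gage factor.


GF = (dR/R) / epsilon
= 0.0029 / 0.0012
= 2.4167

2.4167


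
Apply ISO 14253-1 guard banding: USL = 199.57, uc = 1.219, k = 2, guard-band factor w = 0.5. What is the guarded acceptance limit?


U = k * uc = 2 * 1.219 = 2.438
guard band g = w * U = 0.5 * 2.438 = 1.219
AL = USL - g = 199.57 - 1.219
AL = 198.3510

198.3510


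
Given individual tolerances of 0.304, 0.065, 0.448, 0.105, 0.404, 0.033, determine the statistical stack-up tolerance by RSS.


RSS = sqrt(0.304^2 + 0.065^2 + 0.448^2 + 0.105^2 + 0.404^2 + 0.033^2)
= sqrt(0.472675)
= 0.6875

0.6875


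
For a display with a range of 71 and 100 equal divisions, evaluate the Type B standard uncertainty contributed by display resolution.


resolution = range / divisions
resolution = 71 / 100 = 0.71
u_res = resolution / (2*sqrt(3))
u_res = 0.71 / 3.4641016
u_res = 0.2050

0.2050


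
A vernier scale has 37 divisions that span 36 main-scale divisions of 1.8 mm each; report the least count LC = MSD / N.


LC = MSD / n_div
= 1.8 / 37
= 0.0486

0.0486


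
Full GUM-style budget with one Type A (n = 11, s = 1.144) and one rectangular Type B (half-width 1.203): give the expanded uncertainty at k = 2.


u_A = s / sqrt(n) = 1.144 / sqrt(11) = 0.34492898
u_B = half_width / sqrt(3) = 1.203 / sqrt(3) = 0.69455237
uc = sqrt(u_A^2 + u_B^2) = sqrt(0.34492898^2 + 0.69455237^2) = 0.7754863
U = k * uc = 2 * 0.7754863
U = 1.5510

1.5510


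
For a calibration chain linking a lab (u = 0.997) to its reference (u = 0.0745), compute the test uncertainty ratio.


TUR = u_lab / u_ref
= 0.997 / 0.0745
= 13.3826

13.3826


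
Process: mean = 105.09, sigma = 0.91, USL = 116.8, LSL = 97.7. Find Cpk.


Cpu = (USL - mean) / (3*sigma) = (116.8 - 105.09) / (3*0.91) = 4.2894
Cpl = (mean - LSL) / (3*sigma) = (105.09 - 97.7) / (3*0.91) = 2.7070
Cpk = min(Cpu, Cpl) = 2.7070

2.7070


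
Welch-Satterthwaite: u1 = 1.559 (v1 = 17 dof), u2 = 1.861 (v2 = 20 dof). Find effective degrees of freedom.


uc = sqrt(u1^2 + u2^2) = sqrt(1.559^2 + 1.861^2) = 2.4277154
v_eff = uc^4 / (u1^4/v1 + u2^4/v2)
= 2.4277154^4 / (1.559^4/17 + 1.861^4/20)
= 34.736903 / 0.9472142
v_eff = 36.6727

36.6727


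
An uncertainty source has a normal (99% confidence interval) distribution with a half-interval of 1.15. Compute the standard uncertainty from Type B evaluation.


u_B = half_width / 2.576
u_B = 1.15 / 2.576
u_B = 0.4464

0.4464


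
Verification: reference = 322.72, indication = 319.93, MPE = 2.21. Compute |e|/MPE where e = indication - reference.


e = indication - reference = 319.93 - 322.72 = -2.7900
|e| = 2.7900
ratio = |e| / MPE = 2.7900 / 2.21
ratio = 1.2624

1.2624


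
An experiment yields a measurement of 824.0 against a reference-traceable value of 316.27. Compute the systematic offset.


Systematic error = measured - true
= 824.0 - 316.27
= 507.7300

507.7300


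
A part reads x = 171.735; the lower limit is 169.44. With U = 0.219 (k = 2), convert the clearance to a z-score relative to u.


u = U / k = 0.219 / 2 = 0.1095
margin = |LSL - x| = |169.44 - 171.735| = 2.295
z = margin / u = 2.295 / 0.1095
z = 20.9589

20.9589


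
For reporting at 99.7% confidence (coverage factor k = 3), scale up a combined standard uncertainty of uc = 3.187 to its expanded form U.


U = k * uc
U = 3 * 3.187
U = 9.5610

9.5610


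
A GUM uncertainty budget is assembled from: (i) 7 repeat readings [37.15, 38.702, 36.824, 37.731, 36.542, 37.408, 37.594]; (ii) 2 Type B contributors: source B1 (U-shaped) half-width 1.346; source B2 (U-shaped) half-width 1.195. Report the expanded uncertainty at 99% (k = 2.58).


mean = (37.15 + 38.702 + 36.824 + 37.731 + 36.542 + 37.408 + 37.594) / 7 = 37.42157143
s = sqrt(sum((x - mean)^2)/(n-1)) = 0.70352064
u_A = s / sqrt(n) = 0.70352064 / sqrt(7) = 0.26590581
u_B1 = 1.346 / sqrt(2) = 0.95176573
u_B2 = 1.195 / sqrt(2) = 0.8449926
uc = sqrt(0.26590581^2 + 0.95176573^2 + 0.8449926^2) = 1.3002217
U = k * uc = 2.58 * 1.3002217
U = 3.3546

3.3546


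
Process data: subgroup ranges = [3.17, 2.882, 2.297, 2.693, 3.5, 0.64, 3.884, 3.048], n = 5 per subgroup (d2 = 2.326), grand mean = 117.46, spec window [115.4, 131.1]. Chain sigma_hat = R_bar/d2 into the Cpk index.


R_bar = (3.17 + 2.882 + 2.297 + 2.693 + 3.5 + 0.64 + 3.884 + 3.048) / 8 = 2.76425
sigma = R_bar / d2 = 2.76425 / 2.326 = 1.1884136
Cp = (USL - LSL)/(6*sigma) = (131.1 - 115.4)/(6*1.1884136) = 2.2018
Cpu = (131.1 - 117.46)/(3*1.1884136) = 3.8258
Cpl = (117.46 - 115.4)/(3*1.1884136) = 0.5778
Cpk = min(Cpu, Cpl) = 0.5778

0.5778


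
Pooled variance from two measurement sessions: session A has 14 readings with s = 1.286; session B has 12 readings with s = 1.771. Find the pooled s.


s_p = sqrt(((n1-1)*s1^2 + (n2-1)*s2^2) / (n1+n2-2))
numerator = (14-1)*1.286^2 + (12-1)*1.771^2 = 21.499348 + 34.500851 = 56.000199
denominator = 14 + 12 - 2 = 24
s_p^2 = 56.000199 / 24 = 2.3333416
s_p = sqrt(2.3333416) = 1.5275

1.5275


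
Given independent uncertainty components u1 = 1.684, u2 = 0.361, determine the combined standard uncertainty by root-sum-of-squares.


uc = sqrt(1.684^2 + 0.361^2)
uc = sqrt(2.966177)
uc = 1.7223

1.7223


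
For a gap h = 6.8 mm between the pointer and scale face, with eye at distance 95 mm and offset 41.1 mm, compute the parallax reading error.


error = h * offset / d
= 6.8 * 41.1 / 95
= 2.9419

2.9419


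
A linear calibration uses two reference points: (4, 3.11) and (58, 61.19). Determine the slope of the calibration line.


slope = (y2 - y1) / (x2 - x1)
= (61.19 - 3.11) / (58 - 4)
= 58.0800 / 54
= 1.0756

1.0756


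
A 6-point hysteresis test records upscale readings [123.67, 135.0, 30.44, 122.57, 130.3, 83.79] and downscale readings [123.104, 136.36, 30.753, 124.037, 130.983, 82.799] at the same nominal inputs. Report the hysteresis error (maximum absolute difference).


|123.67 - 123.104| = 0.5660
|135.0 - 136.36| = 1.3600
|30.44 - 30.753| = 0.3130
|122.57 - 124.037| = 1.4670
|130.3 - 130.983| = 0.6830
|83.79 - 82.799| = 0.9910
hysteresis = max(diffs) = 1.4670

1.4670


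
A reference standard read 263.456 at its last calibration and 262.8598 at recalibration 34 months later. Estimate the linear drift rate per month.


rate = (v2 - v1) / months
= (262.8598 - 263.456) / 34
= -0.5962 / 34
= -0.0175

-0.0175


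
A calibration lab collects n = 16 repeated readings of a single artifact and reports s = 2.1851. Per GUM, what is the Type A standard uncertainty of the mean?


u_A = s / sqrt(n)
u_A = 2.1851 / sqrt(16)
u_A = 2.1851 / 4
u_A = 0.5463

0.5463


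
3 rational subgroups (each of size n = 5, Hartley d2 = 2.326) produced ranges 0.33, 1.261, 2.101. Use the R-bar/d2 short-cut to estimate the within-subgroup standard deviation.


R_bar = (0.33 + 1.261 + 2.101) / 3
R_bar = 3.692 / 3 = 1.2306667
sigma_hat = R_bar / d2 = 1.2306667 / 2.326 = 0.5291

0.5291


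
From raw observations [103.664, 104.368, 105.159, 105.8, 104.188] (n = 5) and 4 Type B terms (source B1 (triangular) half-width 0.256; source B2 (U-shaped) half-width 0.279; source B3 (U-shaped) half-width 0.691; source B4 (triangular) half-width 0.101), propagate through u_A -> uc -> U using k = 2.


mean = (103.664 + 104.368 + 105.159 + 105.8 + 104.188) / 5 = 104.6358
s = sqrt(sum((x - mean)^2)/(n-1)) = 0.84346559
u_A = s / sqrt(n) = 0.84346559 / sqrt(5) = 0.37720928
u_B1 = 0.256 / sqrt(6) = 0.10451156
u_B2 = 0.279 / sqrt(2) = 0.19728279
u_B3 = 0.691 / sqrt(2) = 0.48861079
u_B4 = 0.101 / sqrt(6) = 0.041233077
uc = sqrt(0.37720928^2 + 0.10451156^2 + 0.19728279^2 + 0.48861079^2 + 0.041233077^2) = 0.65770105
U = k * uc = 2 * 0.65770105
U = 1.3154

1.3154


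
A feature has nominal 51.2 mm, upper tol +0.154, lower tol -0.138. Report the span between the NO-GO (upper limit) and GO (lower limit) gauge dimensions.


GO = nominal - lower_tol (smallest hole = maximum material condition)
GO = 51.2 - 0.138 = 51.062
NO-GO = nominal + upper_tol (largest hole = least material condition)
NO-GO = 51.2 + 0.154 = 51.354
spread = NO-GO - GO = 51.354 - 51.062 = 0.2920

0.2920


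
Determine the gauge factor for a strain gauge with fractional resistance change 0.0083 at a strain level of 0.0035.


GF = (dR/R) / epsilon
= 0.0083 / 0.0035
= 2.3714

2.3714


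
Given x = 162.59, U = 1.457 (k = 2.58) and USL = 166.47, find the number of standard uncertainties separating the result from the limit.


u = U / k = 1.457 / 2.58 = 0.56472868
margin = |USL - x| = |166.47 - 162.59| = 3.88
z = margin / u = 3.88 / 0.56472868
z = 6.8706

6.8706


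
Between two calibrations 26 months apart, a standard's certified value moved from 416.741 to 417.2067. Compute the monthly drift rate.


rate = (v2 - v1) / months
= (417.2067 - 416.741) / 26
= 0.4657 / 26
= 0.0179

0.0179


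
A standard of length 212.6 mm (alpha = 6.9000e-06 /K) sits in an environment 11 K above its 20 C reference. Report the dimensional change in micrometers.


dL = L * alpha * dT
= 212.6 * 6.9000e-06 * 11
= 0.0161363 mm
dL_um = 0.0161363 * 1000 = 16.1363 um

16.1363


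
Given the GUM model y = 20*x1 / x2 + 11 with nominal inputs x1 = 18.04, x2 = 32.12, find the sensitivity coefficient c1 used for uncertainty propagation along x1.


y = 20*x1 / x2 + 11
dy/dx1 = 20/x2
Evaluate at x2 = 32.12: c1 = 20 / 32.12
c1 = 0.6227

0.6227


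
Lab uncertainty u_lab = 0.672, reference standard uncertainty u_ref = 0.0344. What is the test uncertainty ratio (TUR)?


TUR = u_lab / u_ref
= 0.672 / 0.0344
= 19.5349

19.5349


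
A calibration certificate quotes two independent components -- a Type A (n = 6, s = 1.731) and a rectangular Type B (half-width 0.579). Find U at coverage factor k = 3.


u_A = s / sqrt(n) = 1.731 / sqrt(6) = 0.70667779
u_B = half_width / sqrt(3) = 0.579 / sqrt(3) = 0.33428581
uc = sqrt(u_A^2 + u_B^2) = sqrt(0.70667779^2 + 0.33428581^2) = 0.78175476
U = k * uc = 3 * 0.78175476
U = 2.3453

2.3453


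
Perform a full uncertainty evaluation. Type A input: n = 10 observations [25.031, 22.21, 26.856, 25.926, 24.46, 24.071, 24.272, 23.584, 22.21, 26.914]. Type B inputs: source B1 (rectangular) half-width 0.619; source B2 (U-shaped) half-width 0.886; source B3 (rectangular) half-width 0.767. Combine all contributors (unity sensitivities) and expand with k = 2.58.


mean = (25.031 + 22.21 + 26.856 + 25.926 + 24.46 + 24.071 + 24.272 + 23.584 + 22.21 + 26.914) / 10 = 24.5534
s = sqrt(sum((x - mean)^2)/(n-1)) = 1.6743136
u_A = s / sqrt(n) = 1.6743136 / sqrt(10) = 0.52946445
u_B1 = 0.619 / sqrt(3) = 0.35737982
u_B2 = 0.886 / sqrt(2) = 0.62649661
u_B3 = 0.767 / sqrt(3) = 0.44282766
uc = sqrt(0.52946445^2 + 0.35737982^2 + 0.62649661^2 + 0.44282766^2) = 0.99832223
U = k * uc = 2.58 * 0.99832223
U = 2.5757

2.5757


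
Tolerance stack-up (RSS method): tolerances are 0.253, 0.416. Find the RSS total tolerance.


RSS = sqrt(0.253^2 + 0.416^2)
= sqrt(0.237065)
= 0.4869

0.4869


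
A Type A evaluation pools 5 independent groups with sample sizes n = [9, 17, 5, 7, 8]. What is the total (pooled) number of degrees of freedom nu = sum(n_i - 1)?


nu = sum_i (n_i - 1)
nu = ((9 - 1) + (17 - 1) + (5 - 1) + (7 - 1) + (8 - 1))
nu = 8 + 16 + 4 + 6 + 7
nu = 41

41


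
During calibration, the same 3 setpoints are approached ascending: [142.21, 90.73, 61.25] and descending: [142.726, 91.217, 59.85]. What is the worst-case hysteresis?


|142.21 - 142.726| = 0.5160
|90.73 - 91.217| = 0.4870
|61.25 - 59.85| = 1.4000
hysteresis = max(diffs) = 1.4000

1.4000


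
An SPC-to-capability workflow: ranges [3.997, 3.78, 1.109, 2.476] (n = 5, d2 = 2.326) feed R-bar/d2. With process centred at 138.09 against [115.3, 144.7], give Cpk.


R_bar = (3.997 + 3.78 + 1.109 + 2.476) / 4 = 2.8405
sigma = R_bar / d2 = 2.8405 / 2.326 = 1.2211952
Cp = (USL - LSL)/(6*sigma) = (144.7 - 115.3)/(6*1.2211952) = 4.0125
Cpu = (144.7 - 138.09)/(3*1.2211952) = 1.8042
Cpl = (138.09 - 115.3)/(3*1.2211952) = 6.2207
Cpk = min(Cpu, Cpl) = 1.8042

1.8042


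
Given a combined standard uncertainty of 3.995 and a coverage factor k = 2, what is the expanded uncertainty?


U = k * uc
U = 2 * 3.995
U = 7.9900

7.9900


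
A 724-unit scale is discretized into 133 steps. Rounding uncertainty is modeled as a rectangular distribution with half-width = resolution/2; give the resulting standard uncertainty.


resolution = range / divisions
resolution = 724 / 133 = 5.443609
u_res = resolution / (2*sqrt(3))
u_res = 5.443609 / 3.4641016
u_res = 1.5714

1.5714


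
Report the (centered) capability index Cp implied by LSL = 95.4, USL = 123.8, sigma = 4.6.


Cp = (USL - LSL) / (6 * sigma)
= (123.8 - 95.4) / (6 * 4.6)
= 28.4000 / 27.6000
= 1.0290

1.0290


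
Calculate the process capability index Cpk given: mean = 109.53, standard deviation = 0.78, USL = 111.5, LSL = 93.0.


Cpu = (USL - mean) / (3*sigma) = (111.5 - 109.53) / (3*0.78) = 0.8419
Cpl = (mean - LSL) / (3*sigma) = (109.53 - 93.0) / (3*0.78) = 7.0641
Cpk = min(Cpu, Cpl) = 0.8419

0.8419


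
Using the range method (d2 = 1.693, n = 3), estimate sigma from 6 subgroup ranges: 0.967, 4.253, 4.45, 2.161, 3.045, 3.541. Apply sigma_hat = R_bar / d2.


R_bar = (0.967 + 4.253 + 4.45 + 2.161 + 3.045 + 3.541) / 6
R_bar = 18.417 / 6 = 3.0695
sigma_hat = R_bar / d2 = 3.0695 / 1.693 = 1.8131

1.8131


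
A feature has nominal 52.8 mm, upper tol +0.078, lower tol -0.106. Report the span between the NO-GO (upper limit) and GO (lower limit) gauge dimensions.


GO = nominal - lower_tol (smallest hole = maximum material condition)
GO = 52.8 - 0.106 = 52.694
NO-GO = nominal + upper_tol (largest hole = least material condition)
NO-GO = 52.8 + 0.078 = 52.878
spread = NO-GO - GO = 52.878 - 52.694 = 0.1840

0.1840


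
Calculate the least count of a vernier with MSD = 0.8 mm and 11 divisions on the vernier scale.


LC = MSD / n_div
= 0.8 / 11
= 0.0727

0.0727


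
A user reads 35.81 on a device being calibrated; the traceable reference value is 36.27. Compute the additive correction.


Correction = standard - reading
= 36.27 - 35.81
= 0.4600

0.4600


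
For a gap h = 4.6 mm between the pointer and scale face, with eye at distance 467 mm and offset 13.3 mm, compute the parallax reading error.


error = h * offset / d
= 4.6 * 13.3 / 467
= 0.1310

0.1310


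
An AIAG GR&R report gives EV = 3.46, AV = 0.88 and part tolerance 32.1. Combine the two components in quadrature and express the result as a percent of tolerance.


GRR = sqrt(EV^2 + AV^2) = sqrt(3.46^2 + 0.88^2) = 3.5701541
%GRR = GRR / tol * 100 = 3.5701541 / 32.1 * 100
%GRR = 11.1220

11.1220


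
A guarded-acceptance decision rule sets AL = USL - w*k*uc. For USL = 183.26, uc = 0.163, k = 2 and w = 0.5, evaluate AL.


U = k * uc = 2 * 0.163 = 0.326
guard band g = w * U = 0.5 * 0.326 = 0.163
AL = USL - g = 183.26 - 0.163
AL = 183.0970

183.0970


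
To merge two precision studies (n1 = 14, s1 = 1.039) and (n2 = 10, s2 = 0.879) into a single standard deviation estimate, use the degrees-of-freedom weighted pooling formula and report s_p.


s_p = sqrt(((n1-1)*s1^2 + (n2-1)*s2^2) / (n1+n2-2))
numerator = (14-1)*1.039^2 + (10-1)*0.879^2 = 14.033773 + 6.953769 = 20.987542
denominator = 14 + 10 - 2 = 22
s_p^2 = 20.987542 / 22 = 0.95397918
s_p = sqrt(0.95397918) = 0.9767

0.9767


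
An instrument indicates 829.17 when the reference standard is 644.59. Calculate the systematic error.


Systematic error = measured - true
= 829.17 - 644.59
= 184.5800

184.5800


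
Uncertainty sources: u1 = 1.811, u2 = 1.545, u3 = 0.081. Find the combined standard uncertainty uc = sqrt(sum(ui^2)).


uc = sqrt(1.811^2 + 1.545^2 + 0.081^2)
uc = sqrt(5.673307)
uc = 2.3819

2.3819


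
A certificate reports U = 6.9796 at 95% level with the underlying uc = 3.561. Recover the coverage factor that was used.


k = U / uc
k = 6.9796 / 3.561
k = 1.96

1.96


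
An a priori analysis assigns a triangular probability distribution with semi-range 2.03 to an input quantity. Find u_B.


u_B = half_width / sqrt(6)
u_B = 2.03 / 2.4494897
u_B = 0.8287

0.8287


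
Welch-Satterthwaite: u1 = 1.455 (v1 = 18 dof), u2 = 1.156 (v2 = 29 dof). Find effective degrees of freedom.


uc = sqrt(u1^2 + u2^2) = sqrt(1.455^2 + 1.156^2) = 1.8583221
v_eff = uc^4 / (u1^4/v1 + u2^4/v2)
= 1.8583221^4 / (1.455^4/18 + 1.156^4/29)
= 11.925702 / 0.3105677
v_eff = 38.3997

38.3997


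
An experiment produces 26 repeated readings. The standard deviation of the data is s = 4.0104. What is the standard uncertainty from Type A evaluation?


u_A = s / sqrt(n)
u_A = 4.0104 / sqrt(26)
u_A = 4.0104 / 5.0990195
u_A = 0.7865

0.7865


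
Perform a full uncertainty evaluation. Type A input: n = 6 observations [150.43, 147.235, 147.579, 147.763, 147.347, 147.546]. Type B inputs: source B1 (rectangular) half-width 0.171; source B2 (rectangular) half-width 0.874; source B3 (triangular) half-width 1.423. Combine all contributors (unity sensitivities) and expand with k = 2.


mean = (150.43 + 147.235 + 147.579 + 147.763 + 147.347 + 147.546) / 6 = 147.9833333
s = sqrt(sum((x - mean)^2)/(n-1)) = 1.2127979
u_A = s / sqrt(n) = 1.2127979 / sqrt(6) = 0.49512267
u_B1 = 0.171 / sqrt(3) = 0.098726896
u_B2 = 0.874 / sqrt(3) = 0.50460414
u_B3 = 1.423 / sqrt(6) = 0.58093732
uc = sqrt(0.49512267^2 + 0.098726896^2 + 0.50460414^2 + 0.58093732^2) = 0.92032981
U = k * uc = 2 * 0.92032981
U = 1.8407

1.8407


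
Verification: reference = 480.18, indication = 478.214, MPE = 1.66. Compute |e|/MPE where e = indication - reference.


e = indication - reference = 478.214 - 480.18 = -1.9660
|e| = 1.9660
ratio = |e| / MPE = 1.9660 / 1.66
ratio = 1.1843

1.1843


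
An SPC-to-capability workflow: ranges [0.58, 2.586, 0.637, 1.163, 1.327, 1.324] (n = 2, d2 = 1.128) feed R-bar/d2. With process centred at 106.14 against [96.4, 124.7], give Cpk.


R_bar = (0.58 + 2.586 + 0.637 + 1.163 + 1.327 + 1.324) / 6 = 1.2695
sigma = R_bar / d2 = 1.2695 / 1.128 = 1.1254433
Cp = (USL - LSL)/(6*sigma) = (124.7 - 96.4)/(6*1.1254433) = 4.1909
Cpu = (124.7 - 106.14)/(3*1.1254433) = 5.4971
Cpl = (106.14 - 96.4)/(3*1.1254433) = 2.8848
Cpk = min(Cpu, Cpl) = 2.8848

2.8848


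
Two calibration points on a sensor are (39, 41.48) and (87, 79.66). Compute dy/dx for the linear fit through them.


slope = (y2 - y1) / (x2 - x1)
= (79.66 - 41.48) / (87 - 39)
= 38.1800 / 48
= 0.7954

0.7954


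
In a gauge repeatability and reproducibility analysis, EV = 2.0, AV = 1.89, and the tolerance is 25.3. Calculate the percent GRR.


GRR = sqrt(EV^2 + AV^2) = sqrt(2.0^2 + 1.89^2) = 2.7517449
%GRR = GRR / tol * 100 = 2.7517449 / 25.3 * 100
%GRR = 10.8765

10.8765


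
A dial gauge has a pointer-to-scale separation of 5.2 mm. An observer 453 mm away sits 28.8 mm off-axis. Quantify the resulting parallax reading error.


error = h * offset / d
= 5.2 * 28.8 / 453
= 0.3306

0.3306


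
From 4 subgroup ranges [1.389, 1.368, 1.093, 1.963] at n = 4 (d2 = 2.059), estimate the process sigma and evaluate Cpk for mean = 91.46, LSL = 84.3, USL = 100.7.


R_bar = (1.389 + 1.368 + 1.093 + 1.963) / 4 = 1.45325
sigma = R_bar / d2 = 1.45325 / 2.059 = 0.70580379
Cp = (USL - LSL)/(6*sigma) = (100.7 - 84.3)/(6*0.70580379) = 3.8727
Cpu = (100.7 - 91.46)/(3*0.70580379) = 4.3638
Cpl = (91.46 - 84.3)/(3*0.70580379) = 3.3815
Cpk = min(Cpu, Cpl) = 3.3815

3.3815


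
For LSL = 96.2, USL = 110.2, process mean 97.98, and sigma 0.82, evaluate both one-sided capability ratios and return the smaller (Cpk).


Cpu = (USL - mean) / (3*sigma) = (110.2 - 97.98) / (3*0.82) = 4.9675
Cpl = (mean - LSL) / (3*sigma) = (97.98 - 96.2) / (3*0.82) = 0.7236
Cpk = min(Cpu, Cpl) = 0.7236

0.7236


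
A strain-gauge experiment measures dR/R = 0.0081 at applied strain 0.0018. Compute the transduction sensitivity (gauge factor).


GF = (dR/R) / epsilon
= 0.0081 / 0.0018
= 4.5000

4.5000


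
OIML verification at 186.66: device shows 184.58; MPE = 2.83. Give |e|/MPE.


e = indication - reference = 184.58 - 186.66 = -2.0800
|e| = 2.0800
ratio = |e| / MPE = 2.0800 / 2.83
ratio = 0.7350

0.7350


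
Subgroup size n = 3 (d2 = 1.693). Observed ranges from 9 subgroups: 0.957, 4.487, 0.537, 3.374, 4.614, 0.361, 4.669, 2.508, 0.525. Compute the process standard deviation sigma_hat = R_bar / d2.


R_bar = (0.957 + 4.487 + 0.537 + 3.374 + 4.614 + 0.361 + 4.669 + 2.508 + 0.525) / 9
R_bar = 22.032 / 9 = 2.448
sigma_hat = R_bar / d2 = 2.448 / 1.693 = 1.4460

1.4460


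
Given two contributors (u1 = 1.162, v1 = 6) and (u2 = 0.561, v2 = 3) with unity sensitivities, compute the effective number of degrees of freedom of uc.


uc = sqrt(u1^2 + u2^2) = sqrt(1.162^2 + 0.561^2) = 1.2903352
v_eff = uc^4 / (u1^4/v1 + u2^4/v2)
= 1.2903352^4 / (1.162^4/6 + 0.561^4/3)
= 2.7721082 / 0.33687625
v_eff = 8.2289

8.2289


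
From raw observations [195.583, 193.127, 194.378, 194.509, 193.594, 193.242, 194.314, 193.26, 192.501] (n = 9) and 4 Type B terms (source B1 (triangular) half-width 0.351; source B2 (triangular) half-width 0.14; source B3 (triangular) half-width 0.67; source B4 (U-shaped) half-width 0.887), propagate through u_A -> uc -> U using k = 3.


mean = (195.583 + 193.127 + 194.378 + 194.509 + 193.594 + 193.242 + 194.314 + 193.26 + 192.501) / 9 = 193.8342222
s = sqrt(sum((x - mean)^2)/(n-1)) = 0.93909794
u_A = s / sqrt(n) = 0.93909794 / sqrt(9) = 0.31303265
u_B1 = 0.351 / sqrt(6) = 0.14329515
u_B2 = 0.14 / sqrt(6) = 0.057154761
u_B3 = 0.67 / sqrt(6) = 0.27352635
u_B4 = 0.887 / sqrt(2) = 0.62720371
uc = sqrt(0.31303265^2 + 0.14329515^2 + 0.057154761^2 + 0.27352635^2 + 0.62720371^2) = 0.76810856
U = k * uc = 3 * 0.76810856
U = 2.3043

2.3043


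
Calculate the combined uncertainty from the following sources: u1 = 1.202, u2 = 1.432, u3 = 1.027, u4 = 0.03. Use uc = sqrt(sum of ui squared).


uc = sqrt(1.202^2 + 1.432^2 + 1.027^2 + 0.03^2)
uc = sqrt(4.551057)
uc = 2.1333

2.1333


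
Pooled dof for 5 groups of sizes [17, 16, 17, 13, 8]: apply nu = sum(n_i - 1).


nu = sum_i (n_i - 1)
nu = ((17 - 1) + (16 - 1) + (17 - 1) + (13 - 1) + (8 - 1))
nu = 16 + 15 + 16 + 12 + 7
nu = 66

66


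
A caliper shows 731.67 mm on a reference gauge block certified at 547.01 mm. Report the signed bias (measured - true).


Systematic error = measured - true
= 731.67 - 547.01
= 184.6600

184.6600


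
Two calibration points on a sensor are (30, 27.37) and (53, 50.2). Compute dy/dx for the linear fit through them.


slope = (y2 - y1) / (x2 - x1)
= (50.2 - 27.37) / (53 - 30)
= 22.8300 / 23
= 0.9926

0.9926


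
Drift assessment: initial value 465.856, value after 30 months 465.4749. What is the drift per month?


rate = (v2 - v1) / months
= (465.4749 - 465.856) / 30
= -0.3811 / 30
= -0.0127

-0.0127


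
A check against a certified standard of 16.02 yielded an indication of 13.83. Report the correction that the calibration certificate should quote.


Correction = standard - reading
= 16.02 - 13.83
= 2.1900

2.1900


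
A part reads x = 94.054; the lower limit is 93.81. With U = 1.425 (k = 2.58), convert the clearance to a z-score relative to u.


u = U / k = 1.425 / 2.58 = 0.55232558
margin = |LSL - x| = |93.81 - 94.054| = 0.244
z = margin / u = 0.244 / 0.55232558
z = 0.4418

0.4418


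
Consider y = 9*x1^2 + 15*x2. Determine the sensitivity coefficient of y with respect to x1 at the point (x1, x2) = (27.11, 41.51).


y = 9*x1^2 + 15*x2
dy/dx1 = 2*9*x1
Evaluate at x1 = 27.11: c1 = 18 * 27.11
c1 = 487.9800

487.9800


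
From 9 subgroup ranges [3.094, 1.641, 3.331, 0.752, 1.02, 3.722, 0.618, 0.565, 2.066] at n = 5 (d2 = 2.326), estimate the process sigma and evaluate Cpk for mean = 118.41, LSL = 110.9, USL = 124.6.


R_bar = (3.094 + 1.641 + 3.331 + 0.752 + 1.02 + 3.722 + 0.618 + 0.565 + 2.066) / 9 = 1.8676667
sigma = R_bar / d2 = 1.8676667 / 2.326 = 0.80295215
Cp = (USL - LSL)/(6*sigma) = (124.6 - 110.9)/(6*0.80295215) = 2.8437
Cpu = (124.6 - 118.41)/(3*0.80295215) = 2.5697
Cpl = (118.41 - 110.9)/(3*0.80295215) = 3.1177
Cpk = min(Cpu, Cpl) = 2.5697

2.5697


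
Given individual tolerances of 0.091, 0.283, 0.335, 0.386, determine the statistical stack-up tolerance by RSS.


RSS = sqrt(0.091^2 + 0.283^2 + 0.335^2 + 0.386^2)
= sqrt(0.349591)
= 0.5913

0.5913


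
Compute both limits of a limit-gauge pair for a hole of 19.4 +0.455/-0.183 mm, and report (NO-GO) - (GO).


GO = nominal - lower_tol (smallest hole = maximum material condition)
GO = 19.4 - 0.183 = 19.217
NO-GO = nominal + upper_tol (largest hole = least material condition)
NO-GO = 19.4 + 0.455 = 19.855
spread = NO-GO - GO = 19.855 - 19.217 = 0.6380

0.6380


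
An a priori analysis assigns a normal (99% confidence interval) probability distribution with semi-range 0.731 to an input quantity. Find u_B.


u_B = half_width / 2.576
u_B = 0.731 / 2.576
u_B = 0.2838

0.2838


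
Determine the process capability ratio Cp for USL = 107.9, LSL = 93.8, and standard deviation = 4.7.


Cp = (USL - LSL) / (6 * sigma)
= (107.9 - 93.8) / (6 * 4.7)
= 14.1000 / 28.2000
= 0.5000

0.5000


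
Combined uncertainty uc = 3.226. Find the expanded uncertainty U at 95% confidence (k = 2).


U = k * uc
U = 2 * 3.226
U = 6.4520

6.4520


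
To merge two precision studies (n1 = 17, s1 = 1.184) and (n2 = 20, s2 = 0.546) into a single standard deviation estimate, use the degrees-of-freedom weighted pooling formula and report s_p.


s_p = sqrt(((n1-1)*s1^2 + (n2-1)*s2^2) / (n1+n2-2))
numerator = (17-1)*1.184^2 + (20-1)*0.546^2 = 22.429696 + 5.664204 = 28.0939
denominator = 17 + 20 - 2 = 35
s_p^2 = 28.0939 / 35 = 0.80268286
s_p = sqrt(0.80268286) = 0.8959

0.8959


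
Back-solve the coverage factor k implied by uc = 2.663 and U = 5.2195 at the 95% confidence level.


k = U / uc
k = 5.2195 / 2.663
k = 1.96

1.96


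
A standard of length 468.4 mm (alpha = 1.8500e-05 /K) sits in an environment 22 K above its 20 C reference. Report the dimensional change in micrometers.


dL = L * alpha * dT
= 468.4 * 1.8500e-05 * 22
= 0.1906388 mm
dL_um = 0.1906388 * 1000 = 190.6388 um

190.6388


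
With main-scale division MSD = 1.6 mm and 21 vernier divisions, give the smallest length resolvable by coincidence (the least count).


LC = MSD / n_div
= 1.6 / 21
= 0.0762

0.0762


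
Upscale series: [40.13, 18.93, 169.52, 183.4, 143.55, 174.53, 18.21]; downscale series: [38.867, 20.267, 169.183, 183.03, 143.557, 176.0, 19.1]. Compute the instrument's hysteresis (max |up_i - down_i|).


|40.13 - 38.867| = 1.2630
|18.93 - 20.267| = 1.3370
|169.52 - 169.183| = 0.3370
|183.4 - 183.03| = 0.3700
|143.55 - 143.557| = 0.0070
|174.53 - 176.0| = 1.4700
|18.21 - 19.1| = 0.8900
hysteresis = max(diffs) = 1.4700

1.4700


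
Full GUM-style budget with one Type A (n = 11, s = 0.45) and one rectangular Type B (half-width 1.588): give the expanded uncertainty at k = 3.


u_A = s / sqrt(n) = 0.45 / sqrt(11) = 0.13568011
u_B = half_width / sqrt(3) = 1.588 / sqrt(3) = 0.91683223
uc = sqrt(u_A^2 + u_B^2) = sqrt(0.13568011^2 + 0.91683223^2) = 0.92681737
U = k * uc = 3 * 0.92681737
U = 2.7805

2.7805


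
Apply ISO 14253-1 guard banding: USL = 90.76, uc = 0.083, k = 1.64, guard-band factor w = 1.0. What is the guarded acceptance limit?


U = k * uc = 1.64 * 0.083 = 0.13612
guard band g = w * U = 1.0 * 0.13612 = 0.13612
AL = USL - g = 90.76 - 0.13612
AL = 90.6239

90.6239


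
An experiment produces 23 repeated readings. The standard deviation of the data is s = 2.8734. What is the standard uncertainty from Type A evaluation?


u_A = s / sqrt(n)
u_A = 2.8734 / sqrt(23)
u_A = 2.8734 / 4.7958315
u_A = 0.5991

0.5991


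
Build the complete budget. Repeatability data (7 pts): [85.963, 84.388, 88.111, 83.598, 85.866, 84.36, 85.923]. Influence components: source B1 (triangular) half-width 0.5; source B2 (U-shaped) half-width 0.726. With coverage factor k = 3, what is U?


mean = (85.963 + 84.388 + 88.111 + 83.598 + 85.866 + 84.36 + 85.923) / 7 = 85.45842857
s = sqrt(sum((x - mean)^2)/(n-1)) = 1.4992346
u_A = s / sqrt(n) = 1.4992346 / sqrt(7) = 0.56665742
u_B1 = 0.5 / sqrt(6) = 0.20412415
u_B2 = 0.726 / sqrt(2) = 0.51335952
uc = sqrt(0.56665742^2 + 0.20412415^2 + 0.51335952^2) = 0.79139453
U = k * uc = 3 * 0.79139453
U = 2.3742

2.3742


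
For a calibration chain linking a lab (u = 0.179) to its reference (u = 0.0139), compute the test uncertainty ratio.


TUR = u_lab / u_ref
= 0.179 / 0.0139
= 12.8777

12.8777


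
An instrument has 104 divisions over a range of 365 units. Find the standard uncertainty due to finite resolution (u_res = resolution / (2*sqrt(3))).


resolution = range / divisions
resolution = 365 / 104 = 3.5096154
u_res = resolution / (2*sqrt(3))
u_res = 3.5096154 / 3.4641016
u_res = 1.0131

1.0131


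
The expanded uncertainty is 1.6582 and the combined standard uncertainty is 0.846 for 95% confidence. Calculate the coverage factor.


k = U / uc
k = 1.6582 / 0.846
k = 1.96

1.96


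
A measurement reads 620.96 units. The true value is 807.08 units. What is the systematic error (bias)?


Systematic error = measured - true
= 620.96 - 807.08
= -186.1200

-186.1200


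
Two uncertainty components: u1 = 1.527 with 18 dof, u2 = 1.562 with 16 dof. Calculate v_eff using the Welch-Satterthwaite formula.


uc = sqrt(u1^2 + u2^2) = sqrt(1.527^2 + 1.562^2) = 2.1843931
v_eff = uc^4 / (u1^4/v1 + u2^4/v2)
= 2.1843931^4 / (1.527^4/18 + 1.562^4/16)
= 22.767911 / 0.67410576
v_eff = 33.7750

33.7750


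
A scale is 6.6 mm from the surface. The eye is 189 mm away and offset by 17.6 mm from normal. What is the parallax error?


error = h * offset / d
= 6.6 * 17.6 / 189
= 0.6146

0.6146


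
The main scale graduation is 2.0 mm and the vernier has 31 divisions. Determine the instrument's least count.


LC = MSD / n_div
= 2.0 / 31
= 0.0645

0.0645
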